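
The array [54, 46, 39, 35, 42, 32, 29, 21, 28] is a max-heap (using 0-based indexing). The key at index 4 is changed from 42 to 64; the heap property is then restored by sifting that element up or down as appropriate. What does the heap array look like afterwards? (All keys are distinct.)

[64, 54, 39, 35, 46, 32, 29, 21, 28]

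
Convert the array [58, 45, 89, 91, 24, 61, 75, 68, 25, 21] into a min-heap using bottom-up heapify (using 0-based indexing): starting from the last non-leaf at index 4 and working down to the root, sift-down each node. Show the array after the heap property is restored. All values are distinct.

sift down from index 4:
  24 vs only child 21 at index 9, swap → [58, 45, 89, 91, 21, 61, 75, 68, 25, 24]
sift down from index 3:
  91 vs smaller child 25 at index 8, swap → [58, 45, 89, 25, 21, 61, 75, 68, 91, 24]
sift down from index 2:
  89 vs smaller child 61 at index 5, swap → [58, 45, 61, 25, 21, 89, 75, 68, 91, 24]
sift down from index 1:
  45 vs smaller child 21 at index 4, swap → [58, 21, 61, 25, 45, 89, 75, 68, 91, 24]
  45 vs only child 24 at index 9, swap → [58, 21, 61, 25, 24, 89, 75, 68, 91, 45]
sift down from index 0:
  58 vs smaller child 21 at index 1, swap → [21, 58, 61, 25, 24, 89, 75, 68, 91, 45]
  58 vs smaller child 24 at index 4, swap → [21, 24, 61, 25, 58, 89, 75, 68, 91, 45]
  58 vs only child 45 at index 9, swap → [21, 24, 61, 25, 45, 89, 75, 68, 91, 58]

[21, 24, 61, 25, 45, 89, 75, 68, 91, 58]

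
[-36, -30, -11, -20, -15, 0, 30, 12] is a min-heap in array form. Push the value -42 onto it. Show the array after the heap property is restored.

append -42 at index 8 → [-36, -30, -11, -20, -15, 0, 30, 12, -42]
-42 < parent -20 at index 3, swap → [-36, -30, -11, -42, -15, 0, 30, 12, -20]
-42 < parent -30 at index 1, swap → [-36, -42, -11, -30, -15, 0, 30, 12, -20]
-42 < parent -36 at index 0, swap → [-42, -36, -11, -30, -15, 0, 30, 12, -20]

[-42, -36, -11, -30, -15, 0, 30, 12, -20]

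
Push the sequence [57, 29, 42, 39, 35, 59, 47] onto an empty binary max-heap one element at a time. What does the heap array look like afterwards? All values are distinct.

Insert 57:
  append 57 at index 0 → [57] (no swap needed)
Insert 29:
  append 29 at index 1 → [57, 29] (no swap needed)
Insert 42:
  append 42 at index 2 → [57, 29, 42] (no swap needed)
Insert 39:
  append 39 at index 3 → [57, 29, 42, 39]
  39 > parent 29 at index 1, swap → [57, 39, 42, 29]
Insert 35:
  append 35 at index 4 → [57, 39, 42, 29, 35] (no swap needed)
Insert 59:
  append 59 at index 5 → [57, 39, 42, 29, 35, 59]
  59 > parent 42 at index 2, swap → [57, 39, 59, 29, 35, 42]
  59 > parent 57 at index 0, swap → [59, 39, 57, 29, 35, 42]
Insert 47:
  append 47 at index 6 → [59, 39, 57, 29, 35, 42, 47] (no swap needed)

[59, 39, 57, 29, 35, 42, 47]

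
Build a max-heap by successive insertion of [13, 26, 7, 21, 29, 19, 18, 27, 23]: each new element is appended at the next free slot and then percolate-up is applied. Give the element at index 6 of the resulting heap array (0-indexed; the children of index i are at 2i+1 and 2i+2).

18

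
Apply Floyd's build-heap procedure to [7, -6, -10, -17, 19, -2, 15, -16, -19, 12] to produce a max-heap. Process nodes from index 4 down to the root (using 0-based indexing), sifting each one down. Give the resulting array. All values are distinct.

[19, 12, 15, -16, 7, -2, -10, -17, -19, -6]

sift down from index 4: already satisfies heap property
sift down from index 3:
  -17 vs larger child -16 at index 7, swap → [7, -6, -10, -16, 19, -2, 15, -17, -19, 12]
sift down from index 2:
  -10 vs larger child 15 at index 6, swap → [7, -6, 15, -16, 19, -2, -10, -17, -19, 12]
sift down from index 1:
  -6 vs larger child 19 at index 4, swap → [7, 19, 15, -16, -6, -2, -10, -17, -19, 12]
  -6 vs only child 12 at index 9, swap → [7, 19, 15, -16, 12, -2, -10, -17, -19, -6]
sift down from index 0:
  7 vs larger child 19 at index 1, swap → [19, 7, 15, -16, 12, -2, -10, -17, -19, -6]
  7 vs larger child 12 at index 4, swap → [19, 12, 15, -16, 7, -2, -10, -17, -19, -6]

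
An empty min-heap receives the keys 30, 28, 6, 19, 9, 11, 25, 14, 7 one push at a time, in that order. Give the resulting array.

Insert 30:
  append 30 at index 0 → [30] (no swap needed)
Insert 28:
  append 28 at index 1 → [30, 28]
  28 < parent 30 at index 0, swap → [28, 30]
Insert 6:
  append 6 at index 2 → [28, 30, 6]
  6 < parent 28 at index 0, swap → [6, 30, 28]
Insert 19:
  append 19 at index 3 → [6, 30, 28, 19]
  19 < parent 30 at index 1, swap → [6, 19, 28, 30]
Insert 9:
  append 9 at index 4 → [6, 19, 28, 30, 9]
  9 < parent 19 at index 1, swap → [6, 9, 28, 30, 19]
Insert 11:
  append 11 at index 5 → [6, 9, 28, 30, 19, 11]
  11 < parent 28 at index 2, swap → [6, 9, 11, 30, 19, 28]
Insert 25:
  append 25 at index 6 → [6, 9, 11, 30, 19, 28, 25] (no swap needed)
Insert 14:
  append 14 at index 7 → [6, 9, 11, 30, 19, 28, 25, 14]
  14 < parent 30 at index 3, swap → [6, 9, 11, 14, 19, 28, 25, 30]
Insert 7:
  append 7 at index 8 → [6, 9, 11, 14, 19, 28, 25, 30, 7]
  7 < parent 14 at index 3, swap → [6, 9, 11, 7, 19, 28, 25, 30, 14]
  7 < parent 9 at index 1, swap → [6, 7, 11, 9, 19, 28, 25, 30, 14]

[6, 7, 11, 9, 19, 28, 25, 30, 14]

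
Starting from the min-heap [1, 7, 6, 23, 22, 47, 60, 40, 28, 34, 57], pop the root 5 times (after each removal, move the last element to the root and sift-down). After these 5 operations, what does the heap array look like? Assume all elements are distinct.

[28, 34, 47, 40, 60, 57]

extract-min #1 returns 1:
  remove root 1; move last element 57 to root → [57, 7, 6, 23, 22, 47, 60, 40, 28, 34]
  57 vs smaller child 6 at index 2, swap → [6, 7, 57, 23, 22, 47, 60, 40, 28, 34]
  57 vs smaller child 47 at index 5, swap → [6, 7, 47, 23, 22, 57, 60, 40, 28, 34]
extract-min #2 returns 6:
  remove root 6; move last element 34 to root → [34, 7, 47, 23, 22, 57, 60, 40, 28]
  34 vs smaller child 7 at index 1, swap → [7, 34, 47, 23, 22, 57, 60, 40, 28]
  34 vs smaller child 22 at index 4, swap → [7, 22, 47, 23, 34, 57, 60, 40, 28]
extract-min #3 returns 7:
  remove root 7; move last element 28 to root → [28, 22, 47, 23, 34, 57, 60, 40]
  28 vs smaller child 22 at index 1, swap → [22, 28, 47, 23, 34, 57, 60, 40]
  28 vs smaller child 23 at index 3, swap → [22, 23, 47, 28, 34, 57, 60, 40]
extract-min #4 returns 22:
  remove root 22; move last element 40 to root → [40, 23, 47, 28, 34, 57, 60]
  40 vs smaller child 23 at index 1, swap → [23, 40, 47, 28, 34, 57, 60]
  40 vs smaller child 28 at index 3, swap → [23, 28, 47, 40, 34, 57, 60]
extract-min #5 returns 23:
  remove root 23; move last element 60 to root → [60, 28, 47, 40, 34, 57]
  60 vs smaller child 28 at index 1, swap → [28, 60, 47, 40, 34, 57]
  60 vs smaller child 34 at index 4, swap → [28, 34, 47, 40, 60, 57]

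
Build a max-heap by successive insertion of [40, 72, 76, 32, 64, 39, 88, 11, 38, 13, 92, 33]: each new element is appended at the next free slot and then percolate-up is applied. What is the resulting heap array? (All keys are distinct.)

[92, 88, 76, 38, 64, 39, 72, 11, 32, 13, 40, 33]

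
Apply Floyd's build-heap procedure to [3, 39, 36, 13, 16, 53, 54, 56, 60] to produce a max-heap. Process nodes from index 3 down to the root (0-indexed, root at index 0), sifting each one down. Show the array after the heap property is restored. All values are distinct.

sift down from index 3:
  13 vs larger child 60 at index 8, swap → [3, 39, 36, 60, 16, 53, 54, 56, 13]
sift down from index 2:
  36 vs larger child 54 at index 6, swap → [3, 39, 54, 60, 16, 53, 36, 56, 13]
sift down from index 1:
  39 vs larger child 60 at index 3, swap → [3, 60, 54, 39, 16, 53, 36, 56, 13]
  39 vs larger child 56 at index 7, swap → [3, 60, 54, 56, 16, 53, 36, 39, 13]
sift down from index 0:
  3 vs larger child 60 at index 1, swap → [60, 3, 54, 56, 16, 53, 36, 39, 13]
  3 vs larger child 56 at index 3, swap → [60, 56, 54, 3, 16, 53, 36, 39, 13]
  3 vs larger child 39 at index 7, swap → [60, 56, 54, 39, 16, 53, 36, 3, 13]

[60, 56, 54, 39, 16, 53, 36, 3, 13]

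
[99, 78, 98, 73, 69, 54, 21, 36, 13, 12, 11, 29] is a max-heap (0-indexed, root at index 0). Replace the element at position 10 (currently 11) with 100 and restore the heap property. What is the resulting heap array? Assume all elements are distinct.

set index 10 from 11 to 100 → [99, 78, 98, 73, 69, 54, 21, 36, 13, 12, 100, 29]
100 > parent 69 at index 4, swap → [99, 78, 98, 73, 100, 54, 21, 36, 13, 12, 69, 29]
100 > parent 78 at index 1, swap → [99, 100, 98, 73, 78, 54, 21, 36, 13, 12, 69, 29]
100 > parent 99 at index 0, swap → [100, 99, 98, 73, 78, 54, 21, 36, 13, 12, 69, 29]

[100, 99, 98, 73, 78, 54, 21, 36, 13, 12, 69, 29]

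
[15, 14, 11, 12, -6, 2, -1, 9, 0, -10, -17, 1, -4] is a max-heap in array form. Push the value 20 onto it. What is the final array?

[20, 14, 15, 12, -6, 2, 11, 9, 0, -10, -17, 1, -4, -1]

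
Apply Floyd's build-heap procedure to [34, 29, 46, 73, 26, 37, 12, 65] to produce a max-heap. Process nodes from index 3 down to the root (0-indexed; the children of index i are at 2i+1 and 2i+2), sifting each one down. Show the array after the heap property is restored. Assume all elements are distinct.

[73, 65, 46, 34, 26, 37, 12, 29]

sift down from index 3: already satisfies heap property
sift down from index 2: already satisfies heap property
sift down from index 1:
  29 vs larger child 73 at index 3, swap → [34, 73, 46, 29, 26, 37, 12, 65]
  29 vs only child 65 at index 7, swap → [34, 73, 46, 65, 26, 37, 12, 29]
sift down from index 0:
  34 vs larger child 73 at index 1, swap → [73, 34, 46, 65, 26, 37, 12, 29]
  34 vs larger child 65 at index 3, swap → [73, 65, 46, 34, 26, 37, 12, 29]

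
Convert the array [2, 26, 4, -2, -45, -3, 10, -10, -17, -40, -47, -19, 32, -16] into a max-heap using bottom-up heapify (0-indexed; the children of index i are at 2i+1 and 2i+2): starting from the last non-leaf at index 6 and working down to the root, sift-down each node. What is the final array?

[32, 26, 10, -2, -40, 4, 2, -10, -17, -45, -47, -19, -3, -16]

sift down from index 6: already satisfies heap property
sift down from index 5:
  -3 vs larger child 32 at index 12, swap → [2, 26, 4, -2, -45, 32, 10, -10, -17, -40, -47, -19, -3, -16]
sift down from index 4:
  -45 vs larger child -40 at index 9, swap → [2, 26, 4, -2, -40, 32, 10, -10, -17, -45, -47, -19, -3, -16]
sift down from index 3: already satisfies heap property
sift down from index 2:
  4 vs larger child 32 at index 5, swap → [2, 26, 32, -2, -40, 4, 10, -10, -17, -45, -47, -19, -3, -16]
sift down from index 1: already satisfies heap property
sift down from index 0:
  2 vs larger child 32 at index 2, swap → [32, 26, 2, -2, -40, 4, 10, -10, -17, -45, -47, -19, -3, -16]
  2 vs larger child 10 at index 6, swap → [32, 26, 10, -2, -40, 4, 2, -10, -17, -45, -47, -19, -3, -16]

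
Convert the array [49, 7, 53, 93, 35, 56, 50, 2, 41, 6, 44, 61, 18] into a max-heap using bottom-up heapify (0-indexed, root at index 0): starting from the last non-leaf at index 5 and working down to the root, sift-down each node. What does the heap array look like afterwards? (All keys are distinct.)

[93, 49, 61, 41, 44, 56, 50, 2, 7, 6, 35, 53, 18]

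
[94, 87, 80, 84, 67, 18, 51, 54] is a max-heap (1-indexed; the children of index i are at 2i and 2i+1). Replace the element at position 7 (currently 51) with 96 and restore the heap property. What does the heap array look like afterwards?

[96, 87, 94, 84, 67, 18, 80, 54]

set index 7 from 51 to 96 → [94, 87, 80, 84, 67, 18, 96, 54]
96 > parent 80 at index 3, swap → [94, 87, 96, 84, 67, 18, 80, 54]
96 > parent 94 at index 1, swap → [96, 87, 94, 84, 67, 18, 80, 54]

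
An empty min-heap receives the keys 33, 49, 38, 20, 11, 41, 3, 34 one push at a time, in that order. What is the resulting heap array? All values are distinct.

[3, 20, 11, 34, 33, 41, 38, 49]

Insert 33:
  append 33 at index 0 → [33] (no swap needed)
Insert 49:
  append 49 at index 1 → [33, 49] (no swap needed)
Insert 38:
  append 38 at index 2 → [33, 49, 38] (no swap needed)
Insert 20:
  append 20 at index 3 → [33, 49, 38, 20]
  20 < parent 49 at index 1, swap → [33, 20, 38, 49]
  20 < parent 33 at index 0, swap → [20, 33, 38, 49]
Insert 11:
  append 11 at index 4 → [20, 33, 38, 49, 11]
  11 < parent 33 at index 1, swap → [20, 11, 38, 49, 33]
  11 < parent 20 at index 0, swap → [11, 20, 38, 49, 33]
Insert 41:
  append 41 at index 5 → [11, 20, 38, 49, 33, 41] (no swap needed)
Insert 3:
  append 3 at index 6 → [11, 20, 38, 49, 33, 41, 3]
  3 < parent 38 at index 2, swap → [11, 20, 3, 49, 33, 41, 38]
  3 < parent 11 at index 0, swap → [3, 20, 11, 49, 33, 41, 38]
Insert 34:
  append 34 at index 7 → [3, 20, 11, 49, 33, 41, 38, 34]
  34 < parent 49 at index 3, swap → [3, 20, 11, 34, 33, 41, 38, 49]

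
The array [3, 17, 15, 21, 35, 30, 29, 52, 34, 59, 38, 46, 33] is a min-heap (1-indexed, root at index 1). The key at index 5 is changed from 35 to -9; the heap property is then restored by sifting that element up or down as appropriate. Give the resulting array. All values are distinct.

[-9, 3, 15, 21, 17, 30, 29, 52, 34, 59, 38, 46, 33]

set index 5 from 35 to -9 → [3, 17, 15, 21, -9, 30, 29, 52, 34, 59, 38, 46, 33]
-9 < parent 17 at index 2, swap → [3, -9, 15, 21, 17, 30, 29, 52, 34, 59, 38, 46, 33]
-9 < parent 3 at index 1, swap → [-9, 3, 15, 21, 17, 30, 29, 52, 34, 59, 38, 46, 33]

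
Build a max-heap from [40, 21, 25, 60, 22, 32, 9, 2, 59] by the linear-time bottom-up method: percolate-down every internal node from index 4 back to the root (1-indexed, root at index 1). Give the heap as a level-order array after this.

[60, 59, 32, 40, 22, 25, 9, 2, 21]

sift down from index 4: already satisfies heap property
sift down from index 3:
  25 vs larger child 32 at index 6, swap → [40, 21, 32, 60, 22, 25, 9, 2, 59]
sift down from index 2:
  21 vs larger child 60 at index 4, swap → [40, 60, 32, 21, 22, 25, 9, 2, 59]
  21 vs larger child 59 at index 9, swap → [40, 60, 32, 59, 22, 25, 9, 2, 21]
sift down from index 1:
  40 vs larger child 60 at index 2, swap → [60, 40, 32, 59, 22, 25, 9, 2, 21]
  40 vs larger child 59 at index 4, swap → [60, 59, 32, 40, 22, 25, 9, 2, 21]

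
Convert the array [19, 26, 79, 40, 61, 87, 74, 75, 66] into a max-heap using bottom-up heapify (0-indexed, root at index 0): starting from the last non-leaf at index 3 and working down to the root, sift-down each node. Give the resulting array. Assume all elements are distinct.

sift down from index 3:
  40 vs larger child 75 at index 7, swap → [19, 26, 79, 75, 61, 87, 74, 40, 66]
sift down from index 2:
  79 vs larger child 87 at index 5, swap → [19, 26, 87, 75, 61, 79, 74, 40, 66]
sift down from index 1:
  26 vs larger child 75 at index 3, swap → [19, 75, 87, 26, 61, 79, 74, 40, 66]
  26 vs larger child 66 at index 8, swap → [19, 75, 87, 66, 61, 79, 74, 40, 26]
sift down from index 0:
  19 vs larger child 87 at index 2, swap → [87, 75, 19, 66, 61, 79, 74, 40, 26]
  19 vs larger child 79 at index 5, swap → [87, 75, 79, 66, 61, 19, 74, 40, 26]

[87, 75, 79, 66, 61, 19, 74, 40, 26]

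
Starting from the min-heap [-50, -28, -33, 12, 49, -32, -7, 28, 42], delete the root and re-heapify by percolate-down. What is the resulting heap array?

[-33, -28, -32, 12, 49, 42, -7, 28]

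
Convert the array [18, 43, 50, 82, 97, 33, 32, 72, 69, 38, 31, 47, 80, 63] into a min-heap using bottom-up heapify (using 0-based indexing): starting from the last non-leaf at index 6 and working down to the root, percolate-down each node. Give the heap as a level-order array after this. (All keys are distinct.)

sift down from index 6: already satisfies heap property
sift down from index 5: already satisfies heap property
sift down from index 4:
  97 vs smaller child 31 at index 10, swap → [18, 43, 50, 82, 31, 33, 32, 72, 69, 38, 97, 47, 80, 63]
sift down from index 3:
  82 vs smaller child 69 at index 8, swap → [18, 43, 50, 69, 31, 33, 32, 72, 82, 38, 97, 47, 80, 63]
sift down from index 2:
  50 vs smaller child 32 at index 6, swap → [18, 43, 32, 69, 31, 33, 50, 72, 82, 38, 97, 47, 80, 63]
sift down from index 1:
  43 vs smaller child 31 at index 4, swap → [18, 31, 32, 69, 43, 33, 50, 72, 82, 38, 97, 47, 80, 63]
  43 vs smaller child 38 at index 9, swap → [18, 31, 32, 69, 38, 33, 50, 72, 82, 43, 97, 47, 80, 63]
sift down from index 0: already satisfies heap property

[18, 31, 32, 69, 38, 33, 50, 72, 82, 43, 97, 47, 80, 63]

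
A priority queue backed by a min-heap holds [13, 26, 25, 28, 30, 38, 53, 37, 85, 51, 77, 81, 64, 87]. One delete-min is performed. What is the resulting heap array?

remove root 13; move last element 87 to root → [87, 26, 25, 28, 30, 38, 53, 37, 85, 51, 77, 81, 64]
87 vs smaller child 25 at index 2, swap → [25, 26, 87, 28, 30, 38, 53, 37, 85, 51, 77, 81, 64]
87 vs smaller child 38 at index 5, swap → [25, 26, 38, 28, 30, 87, 53, 37, 85, 51, 77, 81, 64]
87 vs smaller child 64 at index 12, swap → [25, 26, 38, 28, 30, 64, 53, 37, 85, 51, 77, 81, 87]

[25, 26, 38, 28, 30, 64, 53, 37, 85, 51, 77, 81, 87]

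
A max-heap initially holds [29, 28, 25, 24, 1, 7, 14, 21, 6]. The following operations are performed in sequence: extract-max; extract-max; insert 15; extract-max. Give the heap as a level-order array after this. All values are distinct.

[24, 21, 14, 15, 1, 7, 6]

extract-max → returns 29:
  remove root 29; move last element 6 to root → [6, 28, 25, 24, 1, 7, 14, 21]
  6 vs larger child 28 at index 1, swap → [28, 6, 25, 24, 1, 7, 14, 21]
  6 vs larger child 24 at index 3, swap → [28, 24, 25, 6, 1, 7, 14, 21]
  6 vs only child 21 at index 7, swap → [28, 24, 25, 21, 1, 7, 14, 6]
extract-max → returns 28:
  remove root 28; move last element 6 to root → [6, 24, 25, 21, 1, 7, 14]
  6 vs larger child 25 at index 2, swap → [25, 24, 6, 21, 1, 7, 14]
  6 vs larger child 14 at index 6, swap → [25, 24, 14, 21, 1, 7, 6]
insert 15:
  append 15 at index 7 → [25, 24, 14, 21, 1, 7, 6, 15] (no swap needed)
extract-max → returns 25:
  remove root 25; move last element 15 to root → [15, 24, 14, 21, 1, 7, 6]
  15 vs larger child 24 at index 1, swap → [24, 15, 14, 21, 1, 7, 6]
  15 vs larger child 21 at index 3, swap → [24, 21, 14, 15, 1, 7, 6]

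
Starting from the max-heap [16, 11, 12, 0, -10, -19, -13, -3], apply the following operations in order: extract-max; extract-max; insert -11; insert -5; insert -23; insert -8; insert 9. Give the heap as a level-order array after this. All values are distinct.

extract-max → returns 16:
  remove root 16; move last element -3 to root → [-3, 11, 12, 0, -10, -19, -13]
  -3 vs larger child 12 at index 2, swap → [12, 11, -3, 0, -10, -19, -13]
extract-max → returns 12:
  remove root 12; move last element -13 to root → [-13, 11, -3, 0, -10, -19]
  -13 vs larger child 11 at index 1, swap → [11, -13, -3, 0, -10, -19]
  -13 vs larger child 0 at index 3, swap → [11, 0, -3, -13, -10, -19]
insert -11:
  append -11 at index 6 → [11, 0, -3, -13, -10, -19, -11] (no swap needed)
insert -5:
  append -5 at index 7 → [11, 0, -3, -13, -10, -19, -11, -5]
  -5 > parent -13 at index 3, swap → [11, 0, -3, -5, -10, -19, -11, -13]
insert -23:
  append -23 at index 8 → [11, 0, -3, -5, -10, -19, -11, -13, -23] (no swap needed)
insert -8:
  append -8 at index 9 → [11, 0, -3, -5, -10, -19, -11, -13, -23, -8]
  -8 > parent -10 at index 4, swap → [11, 0, -3, -5, -8, -19, -11, -13, -23, -10]
insert 9:
  append 9 at index 10 → [11, 0, -3, -5, -8, -19, -11, -13, -23, -10, 9]
  9 > parent -8 at index 4, swap → [11, 0, -3, -5, 9, -19, -11, -13, -23, -10, -8]
  9 > parent 0 at index 1, swap → [11, 9, -3, -5, 0, -19, -11, -13, -23, -10, -8]

[11, 9, -3, -5, 0, -19, -11, -13, -23, -10, -8]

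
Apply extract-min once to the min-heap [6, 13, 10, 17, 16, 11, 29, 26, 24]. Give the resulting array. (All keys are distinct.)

remove root 6; move last element 24 to root → [24, 13, 10, 17, 16, 11, 29, 26]
24 vs smaller child 10 at index 2, swap → [10, 13, 24, 17, 16, 11, 29, 26]
24 vs smaller child 11 at index 5, swap → [10, 13, 11, 17, 16, 24, 29, 26]

[10, 13, 11, 17, 16, 24, 29, 26]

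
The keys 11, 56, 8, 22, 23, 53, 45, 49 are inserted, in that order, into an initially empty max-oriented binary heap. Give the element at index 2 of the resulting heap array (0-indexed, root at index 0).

Insert 11:
  append 11 at index 0 → [11] (no swap needed)
Insert 56:
  append 56 at index 1 → [11, 56]
  56 > parent 11 at index 0, swap → [56, 11]
Insert 8:
  append 8 at index 2 → [56, 11, 8] (no swap needed)
Insert 22:
  append 22 at index 3 → [56, 11, 8, 22]
  22 > parent 11 at index 1, swap → [56, 22, 8, 11]
Insert 23:
  append 23 at index 4 → [56, 22, 8, 11, 23]
  23 > parent 22 at index 1, swap → [56, 23, 8, 11, 22]
Insert 53:
  append 53 at index 5 → [56, 23, 8, 11, 22, 53]
  53 > parent 8 at index 2, swap → [56, 23, 53, 11, 22, 8]
Insert 45:
  append 45 at index 6 → [56, 23, 53, 11, 22, 8, 45] (no swap needed)
Insert 49:
  append 49 at index 7 → [56, 23, 53, 11, 22, 8, 45, 49]
  49 > parent 11 at index 3, swap → [56, 23, 53, 49, 22, 8, 45, 11]
  49 > parent 23 at index 1, swap → [56, 49, 53, 23, 22, 8, 45, 11]
resulting array: [56, 49, 53, 23, 22, 8, 45, 11]

53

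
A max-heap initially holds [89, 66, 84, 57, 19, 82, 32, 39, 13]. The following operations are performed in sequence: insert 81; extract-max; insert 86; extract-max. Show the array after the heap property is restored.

insert 81:
  append 81 at index 9 → [89, 66, 84, 57, 19, 82, 32, 39, 13, 81]
  81 > parent 19 at index 4, swap → [89, 66, 84, 57, 81, 82, 32, 39, 13, 19]
  81 > parent 66 at index 1, swap → [89, 81, 84, 57, 66, 82, 32, 39, 13, 19]
extract-max → returns 89:
  remove root 89; move last element 19 to root → [19, 81, 84, 57, 66, 82, 32, 39, 13]
  19 vs larger child 84 at index 2, swap → [84, 81, 19, 57, 66, 82, 32, 39, 13]
  19 vs larger child 82 at index 5, swap → [84, 81, 82, 57, 66, 19, 32, 39, 13]
insert 86:
  append 86 at index 9 → [84, 81, 82, 57, 66, 19, 32, 39, 13, 86]
  86 > parent 66 at index 4, swap → [84, 81, 82, 57, 86, 19, 32, 39, 13, 66]
  86 > parent 81 at index 1, swap → [84, 86, 82, 57, 81, 19, 32, 39, 13, 66]
  86 > parent 84 at index 0, swap → [86, 84, 82, 57, 81, 19, 32, 39, 13, 66]
extract-max → returns 86:
  remove root 86; move last element 66 to root → [66, 84, 82, 57, 81, 19, 32, 39, 13]
  66 vs larger child 84 at index 1, swap → [84, 66, 82, 57, 81, 19, 32, 39, 13]
  66 vs larger child 81 at index 4, swap → [84, 81, 82, 57, 66, 19, 32, 39, 13]

[84, 81, 82, 57, 66, 19, 32, 39, 13]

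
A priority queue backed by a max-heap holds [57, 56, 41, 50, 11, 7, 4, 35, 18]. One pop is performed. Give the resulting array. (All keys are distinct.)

remove root 57; move last element 18 to root → [18, 56, 41, 50, 11, 7, 4, 35]
18 vs larger child 56 at index 1, swap → [56, 18, 41, 50, 11, 7, 4, 35]
18 vs larger child 50 at index 3, swap → [56, 50, 41, 18, 11, 7, 4, 35]
18 vs only child 35 at index 7, swap → [56, 50, 41, 35, 11, 7, 4, 18]

[56, 50, 41, 35, 11, 7, 4, 18]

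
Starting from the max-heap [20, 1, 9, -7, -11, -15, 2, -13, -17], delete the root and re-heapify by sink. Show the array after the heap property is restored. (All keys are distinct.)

[9, 1, 2, -7, -11, -15, -17, -13]

remove root 20; move last element -17 to root → [-17, 1, 9, -7, -11, -15, 2, -13]
-17 vs larger child 9 at index 2, swap → [9, 1, -17, -7, -11, -15, 2, -13]
-17 vs larger child 2 at index 6, swap → [9, 1, 2, -7, -11, -15, -17, -13]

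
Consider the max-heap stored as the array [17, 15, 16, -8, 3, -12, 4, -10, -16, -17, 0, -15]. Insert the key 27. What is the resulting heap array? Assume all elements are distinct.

[27, 15, 17, -8, 3, 16, 4, -10, -16, -17, 0, -15, -12]

append 27 at index 12 → [17, 15, 16, -8, 3, -12, 4, -10, -16, -17, 0, -15, 27]
27 > parent -12 at index 5, swap → [17, 15, 16, -8, 3, 27, 4, -10, -16, -17, 0, -15, -12]
27 > parent 16 at index 2, swap → [17, 15, 27, -8, 3, 16, 4, -10, -16, -17, 0, -15, -12]
27 > parent 17 at index 0, swap → [27, 15, 17, -8, 3, 16, 4, -10, -16, -17, 0, -15, -12]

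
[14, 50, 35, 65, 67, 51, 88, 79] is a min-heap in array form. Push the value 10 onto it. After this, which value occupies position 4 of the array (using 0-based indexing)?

67

append 10 at index 8 → [14, 50, 35, 65, 67, 51, 88, 79, 10]
10 < parent 65 at index 3, swap → [14, 50, 35, 10, 67, 51, 88, 79, 65]
10 < parent 50 at index 1, swap → [14, 10, 35, 50, 67, 51, 88, 79, 65]
10 < parent 14 at index 0, swap → [10, 14, 35, 50, 67, 51, 88, 79, 65]
resulting array: [10, 14, 35, 50, 67, 51, 88, 79, 65]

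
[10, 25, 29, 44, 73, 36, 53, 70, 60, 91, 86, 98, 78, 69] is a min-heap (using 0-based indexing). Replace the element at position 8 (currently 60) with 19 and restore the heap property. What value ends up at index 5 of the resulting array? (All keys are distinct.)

set index 8 from 60 to 19 → [10, 25, 29, 44, 73, 36, 53, 70, 19, 91, 86, 98, 78, 69]
19 < parent 44 at index 3, swap → [10, 25, 29, 19, 73, 36, 53, 70, 44, 91, 86, 98, 78, 69]
19 < parent 25 at index 1, swap → [10, 19, 29, 25, 73, 36, 53, 70, 44, 91, 86, 98, 78, 69]
resulting array: [10, 19, 29, 25, 73, 36, 53, 70, 44, 91, 86, 98, 78, 69]

36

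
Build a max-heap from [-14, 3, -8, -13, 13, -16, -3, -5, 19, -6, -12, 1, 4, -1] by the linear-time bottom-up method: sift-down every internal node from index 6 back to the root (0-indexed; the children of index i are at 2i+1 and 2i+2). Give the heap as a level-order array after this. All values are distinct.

[19, 13, 4, 3, -6, 1, -1, -5, -13, -14, -12, -8, -16, -3]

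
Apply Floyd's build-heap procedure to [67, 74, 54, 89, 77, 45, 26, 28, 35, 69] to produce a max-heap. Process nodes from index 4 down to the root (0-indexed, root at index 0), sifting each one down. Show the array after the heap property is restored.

[89, 77, 54, 74, 69, 45, 26, 28, 35, 67]

sift down from index 4: already satisfies heap property
sift down from index 3: already satisfies heap property
sift down from index 2: already satisfies heap property
sift down from index 1:
  74 vs larger child 89 at index 3, swap → [67, 89, 54, 74, 77, 45, 26, 28, 35, 69]
sift down from index 0:
  67 vs larger child 89 at index 1, swap → [89, 67, 54, 74, 77, 45, 26, 28, 35, 69]
  67 vs larger child 77 at index 4, swap → [89, 77, 54, 74, 67, 45, 26, 28, 35, 69]
  67 vs only child 69 at index 9, swap → [89, 77, 54, 74, 69, 45, 26, 28, 35, 67]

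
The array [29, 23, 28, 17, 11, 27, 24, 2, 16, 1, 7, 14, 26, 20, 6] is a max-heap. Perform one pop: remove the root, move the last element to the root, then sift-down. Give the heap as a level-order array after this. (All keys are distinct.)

remove root 29; move last element 6 to root → [6, 23, 28, 17, 11, 27, 24, 2, 16, 1, 7, 14, 26, 20]
6 vs larger child 28 at index 2, swap → [28, 23, 6, 17, 11, 27, 24, 2, 16, 1, 7, 14, 26, 20]
6 vs larger child 27 at index 5, swap → [28, 23, 27, 17, 11, 6, 24, 2, 16, 1, 7, 14, 26, 20]
6 vs larger child 26 at index 12, swap → [28, 23, 27, 17, 11, 26, 24, 2, 16, 1, 7, 14, 6, 20]

[28, 23, 27, 17, 11, 26, 24, 2, 16, 1, 7, 14, 6, 20]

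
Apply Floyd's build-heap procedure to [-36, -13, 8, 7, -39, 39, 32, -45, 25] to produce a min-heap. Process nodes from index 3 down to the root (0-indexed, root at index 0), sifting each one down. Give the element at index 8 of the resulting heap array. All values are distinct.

sift down from index 3:
  7 vs smaller child -45 at index 7, swap → [-36, -13, 8, -45, -39, 39, 32, 7, 25]
sift down from index 2: already satisfies heap property
sift down from index 1:
  -13 vs smaller child -45 at index 3, swap → [-36, -45, 8, -13, -39, 39, 32, 7, 25]
sift down from index 0:
  -36 vs smaller child -45 at index 1, swap → [-45, -36, 8, -13, -39, 39, 32, 7, 25]
  -36 vs smaller child -39 at index 4, swap → [-45, -39, 8, -13, -36, 39, 32, 7, 25]
resulting array: [-45, -39, 8, -13, -36, 39, 32, 7, 25]

25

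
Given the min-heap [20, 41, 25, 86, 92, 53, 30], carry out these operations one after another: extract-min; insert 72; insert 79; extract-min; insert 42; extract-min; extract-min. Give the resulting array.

extract-min → returns 20:
  remove root 20; move last element 30 to root → [30, 41, 25, 86, 92, 53]
  30 vs smaller child 25 at index 2, swap → [25, 41, 30, 86, 92, 53]
insert 72:
  append 72 at index 6 → [25, 41, 30, 86, 92, 53, 72] (no swap needed)
insert 79:
  append 79 at index 7 → [25, 41, 30, 86, 92, 53, 72, 79]
  79 < parent 86 at index 3, swap → [25, 41, 30, 79, 92, 53, 72, 86]
extract-min → returns 25:
  remove root 25; move last element 86 to root → [86, 41, 30, 79, 92, 53, 72]
  86 vs smaller child 30 at index 2, swap → [30, 41, 86, 79, 92, 53, 72]
  86 vs smaller child 53 at index 5, swap → [30, 41, 53, 79, 92, 86, 72]
insert 42:
  append 42 at index 7 → [30, 41, 53, 79, 92, 86, 72, 42]
  42 < parent 79 at index 3, swap → [30, 41, 53, 42, 92, 86, 72, 79]
extract-min → returns 30:
  remove root 30; move last element 79 to root → [79, 41, 53, 42, 92, 86, 72]
  79 vs smaller child 41 at index 1, swap → [41, 79, 53, 42, 92, 86, 72]
  79 vs smaller child 42 at index 3, swap → [41, 42, 53, 79, 92, 86, 72]
extract-min → returns 41:
  remove root 41; move last element 72 to root → [72, 42, 53, 79, 92, 86]
  72 vs smaller child 42 at index 1, swap → [42, 72, 53, 79, 92, 86]

[42, 72, 53, 79, 92, 86]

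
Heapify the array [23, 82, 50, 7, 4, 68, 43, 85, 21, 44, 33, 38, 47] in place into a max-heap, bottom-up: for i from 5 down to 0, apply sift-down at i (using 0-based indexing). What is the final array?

sift down from index 5: already satisfies heap property
sift down from index 4:
  4 vs larger child 44 at index 9, swap → [23, 82, 50, 7, 44, 68, 43, 85, 21, 4, 33, 38, 47]
sift down from index 3:
  7 vs larger child 85 at index 7, swap → [23, 82, 50, 85, 44, 68, 43, 7, 21, 4, 33, 38, 47]
sift down from index 2:
  50 vs larger child 68 at index 5, swap → [23, 82, 68, 85, 44, 50, 43, 7, 21, 4, 33, 38, 47]
sift down from index 1:
  82 vs larger child 85 at index 3, swap → [23, 85, 68, 82, 44, 50, 43, 7, 21, 4, 33, 38, 47]
sift down from index 0:
  23 vs larger child 85 at index 1, swap → [85, 23, 68, 82, 44, 50, 43, 7, 21, 4, 33, 38, 47]
  23 vs larger child 82 at index 3, swap → [85, 82, 68, 23, 44, 50, 43, 7, 21, 4, 33, 38, 47]

[85, 82, 68, 23, 44, 50, 43, 7, 21, 4, 33, 38, 47]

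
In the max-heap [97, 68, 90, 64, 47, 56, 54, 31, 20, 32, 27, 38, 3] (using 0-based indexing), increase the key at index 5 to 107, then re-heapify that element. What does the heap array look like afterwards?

[107, 68, 97, 64, 47, 90, 54, 31, 20, 32, 27, 38, 3]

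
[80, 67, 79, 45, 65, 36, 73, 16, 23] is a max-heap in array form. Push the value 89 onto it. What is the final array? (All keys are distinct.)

[89, 80, 79, 45, 67, 36, 73, 16, 23, 65]

append 89 at index 9 → [80, 67, 79, 45, 65, 36, 73, 16, 23, 89]
89 > parent 65 at index 4, swap → [80, 67, 79, 45, 89, 36, 73, 16, 23, 65]
89 > parent 67 at index 1, swap → [80, 89, 79, 45, 67, 36, 73, 16, 23, 65]
89 > parent 80 at index 0, swap → [89, 80, 79, 45, 67, 36, 73, 16, 23, 65]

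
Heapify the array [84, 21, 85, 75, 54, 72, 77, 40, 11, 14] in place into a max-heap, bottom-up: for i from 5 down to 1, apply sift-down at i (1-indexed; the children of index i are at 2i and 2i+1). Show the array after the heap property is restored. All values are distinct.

sift down from index 5: already satisfies heap property
sift down from index 4: already satisfies heap property
sift down from index 3: already satisfies heap property
sift down from index 2:
  21 vs larger child 75 at index 4, swap → [84, 75, 85, 21, 54, 72, 77, 40, 11, 14]
  21 vs larger child 40 at index 8, swap → [84, 75, 85, 40, 54, 72, 77, 21, 11, 14]
sift down from index 1:
  84 vs larger child 85 at index 3, swap → [85, 75, 84, 40, 54, 72, 77, 21, 11, 14]

[85, 75, 84, 40, 54, 72, 77, 21, 11, 14]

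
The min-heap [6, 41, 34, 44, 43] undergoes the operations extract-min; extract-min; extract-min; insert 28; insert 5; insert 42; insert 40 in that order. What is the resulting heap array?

[5, 28, 40, 44, 42, 43]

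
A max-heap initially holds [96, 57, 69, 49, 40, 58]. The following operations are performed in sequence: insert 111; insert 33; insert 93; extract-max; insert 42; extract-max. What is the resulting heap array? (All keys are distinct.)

insert 111:
  append 111 at index 6 → [96, 57, 69, 49, 40, 58, 111]
  111 > parent 69 at index 2, swap → [96, 57, 111, 49, 40, 58, 69]
  111 > parent 96 at index 0, swap → [111, 57, 96, 49, 40, 58, 69]
insert 33:
  append 33 at index 7 → [111, 57, 96, 49, 40, 58, 69, 33] (no swap needed)
insert 93:
  append 93 at index 8 → [111, 57, 96, 49, 40, 58, 69, 33, 93]
  93 > parent 49 at index 3, swap → [111, 57, 96, 93, 40, 58, 69, 33, 49]
  93 > parent 57 at index 1, swap → [111, 93, 96, 57, 40, 58, 69, 33, 49]
extract-max → returns 111:
  remove root 111; move last element 49 to root → [49, 93, 96, 57, 40, 58, 69, 33]
  49 vs larger child 96 at index 2, swap → [96, 93, 49, 57, 40, 58, 69, 33]
  49 vs larger child 69 at index 6, swap → [96, 93, 69, 57, 40, 58, 49, 33]
insert 42:
  append 42 at index 8 → [96, 93, 69, 57, 40, 58, 49, 33, 42] (no swap needed)
extract-max → returns 96:
  remove root 96; move last element 42 to root → [42, 93, 69, 57, 40, 58, 49, 33]
  42 vs larger child 93 at index 1, swap → [93, 42, 69, 57, 40, 58, 49, 33]
  42 vs larger child 57 at index 3, swap → [93, 57, 69, 42, 40, 58, 49, 33]

[93, 57, 69, 42, 40, 58, 49, 33]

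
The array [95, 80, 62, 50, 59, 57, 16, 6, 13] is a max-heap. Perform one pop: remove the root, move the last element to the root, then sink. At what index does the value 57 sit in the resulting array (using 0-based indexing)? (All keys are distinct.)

5

remove root 95; move last element 13 to root → [13, 80, 62, 50, 59, 57, 16, 6]
13 vs larger child 80 at index 1, swap → [80, 13, 62, 50, 59, 57, 16, 6]
13 vs larger child 59 at index 4, swap → [80, 59, 62, 50, 13, 57, 16, 6]
resulting array: [80, 59, 62, 50, 13, 57, 16, 6]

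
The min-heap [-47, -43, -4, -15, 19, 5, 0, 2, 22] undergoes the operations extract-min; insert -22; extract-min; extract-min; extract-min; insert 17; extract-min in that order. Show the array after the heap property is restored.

[0, 2, 5, 22, 19, 17]

extract-min → returns -47:
  remove root -47; move last element 22 to root → [22, -43, -4, -15, 19, 5, 0, 2]
  22 vs smaller child -43 at index 1, swap → [-43, 22, -4, -15, 19, 5, 0, 2]
  22 vs smaller child -15 at index 3, swap → [-43, -15, -4, 22, 19, 5, 0, 2]
  22 vs only child 2 at index 7, swap → [-43, -15, -4, 2, 19, 5, 0, 22]
insert -22:
  append -22 at index 8 → [-43, -15, -4, 2, 19, 5, 0, 22, -22]
  -22 < parent 2 at index 3, swap → [-43, -15, -4, -22, 19, 5, 0, 22, 2]
  -22 < parent -15 at index 1, swap → [-43, -22, -4, -15, 19, 5, 0, 22, 2]
extract-min → returns -43:
  remove root -43; move last element 2 to root → [2, -22, -4, -15, 19, 5, 0, 22]
  2 vs smaller child -22 at index 1, swap → [-22, 2, -4, -15, 19, 5, 0, 22]
  2 vs smaller child -15 at index 3, swap → [-22, -15, -4, 2, 19, 5, 0, 22]
extract-min → returns -22:
  remove root -22; move last element 22 to root → [22, -15, -4, 2, 19, 5, 0]
  22 vs smaller child -15 at index 1, swap → [-15, 22, -4, 2, 19, 5, 0]
  22 vs smaller child 2 at index 3, swap → [-15, 2, -4, 22, 19, 5, 0]
extract-min → returns -15:
  remove root -15; move last element 0 to root → [0, 2, -4, 22, 19, 5]
  0 vs smaller child -4 at index 2, swap → [-4, 2, 0, 22, 19, 5]
insert 17:
  append 17 at index 6 → [-4, 2, 0, 22, 19, 5, 17] (no swap needed)
extract-min → returns -4:
  remove root -4; move last element 17 to root → [17, 2, 0, 22, 19, 5]
  17 vs smaller child 0 at index 2, swap → [0, 2, 17, 22, 19, 5]
  17 vs only child 5 at index 5, swap → [0, 2, 5, 22, 19, 17]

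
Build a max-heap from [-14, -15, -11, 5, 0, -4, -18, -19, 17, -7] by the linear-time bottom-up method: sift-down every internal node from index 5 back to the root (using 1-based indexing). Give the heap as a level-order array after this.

[17, 5, -4, -14, 0, -11, -18, -19, -15, -7]

sift down from index 5: already satisfies heap property
sift down from index 4:
  5 vs larger child 17 at index 9, swap → [-14, -15, -11, 17, 0, -4, -18, -19, 5, -7]
sift down from index 3:
  -11 vs larger child -4 at index 6, swap → [-14, -15, -4, 17, 0, -11, -18, -19, 5, -7]
sift down from index 2:
  -15 vs larger child 17 at index 4, swap → [-14, 17, -4, -15, 0, -11, -18, -19, 5, -7]
  -15 vs larger child 5 at index 9, swap → [-14, 17, -4, 5, 0, -11, -18, -19, -15, -7]
sift down from index 1:
  -14 vs larger child 17 at index 2, swap → [17, -14, -4, 5, 0, -11, -18, -19, -15, -7]
  -14 vs larger child 5 at index 4, swap → [17, 5, -4, -14, 0, -11, -18, -19, -15, -7]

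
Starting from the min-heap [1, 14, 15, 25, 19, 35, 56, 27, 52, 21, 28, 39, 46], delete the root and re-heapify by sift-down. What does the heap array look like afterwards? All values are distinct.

[14, 19, 15, 25, 21, 35, 56, 27, 52, 46, 28, 39]

remove root 1; move last element 46 to root → [46, 14, 15, 25, 19, 35, 56, 27, 52, 21, 28, 39]
46 vs smaller child 14 at index 1, swap → [14, 46, 15, 25, 19, 35, 56, 27, 52, 21, 28, 39]
46 vs smaller child 19 at index 4, swap → [14, 19, 15, 25, 46, 35, 56, 27, 52, 21, 28, 39]
46 vs smaller child 21 at index 9, swap → [14, 19, 15, 25, 21, 35, 56, 27, 52, 46, 28, 39]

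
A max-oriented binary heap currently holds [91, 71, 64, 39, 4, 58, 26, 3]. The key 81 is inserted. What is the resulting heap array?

append 81 at index 8 → [91, 71, 64, 39, 4, 58, 26, 3, 81]
81 > parent 39 at index 3, swap → [91, 71, 64, 81, 4, 58, 26, 3, 39]
81 > parent 71 at index 1, swap → [91, 81, 64, 71, 4, 58, 26, 3, 39]

[91, 81, 64, 71, 4, 58, 26, 3, 39]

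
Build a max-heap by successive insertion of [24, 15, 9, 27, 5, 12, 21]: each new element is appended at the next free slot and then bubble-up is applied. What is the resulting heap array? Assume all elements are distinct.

[27, 24, 21, 15, 5, 9, 12]

Insert 24:
  append 24 at index 0 → [24] (no swap needed)
Insert 15:
  append 15 at index 1 → [24, 15] (no swap needed)
Insert 9:
  append 9 at index 2 → [24, 15, 9] (no swap needed)
Insert 27:
  append 27 at index 3 → [24, 15, 9, 27]
  27 > parent 15 at index 1, swap → [24, 27, 9, 15]
  27 > parent 24 at index 0, swap → [27, 24, 9, 15]
Insert 5:
  append 5 at index 4 → [27, 24, 9, 15, 5] (no swap needed)
Insert 12:
  append 12 at index 5 → [27, 24, 9, 15, 5, 12]
  12 > parent 9 at index 2, swap → [27, 24, 12, 15, 5, 9]
Insert 21:
  append 21 at index 6 → [27, 24, 12, 15, 5, 9, 21]
  21 > parent 12 at index 2, swap → [27, 24, 21, 15, 5, 9, 12]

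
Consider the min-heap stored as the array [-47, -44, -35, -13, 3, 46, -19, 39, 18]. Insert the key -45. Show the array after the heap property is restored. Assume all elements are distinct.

[-47, -45, -35, -13, -44, 46, -19, 39, 18, 3]

append -45 at index 9 → [-47, -44, -35, -13, 3, 46, -19, 39, 18, -45]
-45 < parent 3 at index 4, swap → [-47, -44, -35, -13, -45, 46, -19, 39, 18, 3]
-45 < parent -44 at index 1, swap → [-47, -45, -35, -13, -44, 46, -19, 39, 18, 3]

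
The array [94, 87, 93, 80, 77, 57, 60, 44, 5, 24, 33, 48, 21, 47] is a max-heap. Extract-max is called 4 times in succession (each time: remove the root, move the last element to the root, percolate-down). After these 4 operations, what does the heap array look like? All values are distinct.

extract-max #1 returns 94:
  remove root 94; move last element 47 to root → [47, 87, 93, 80, 77, 57, 60, 44, 5, 24, 33, 48, 21]
  47 vs larger child 93 at index 2, swap → [93, 87, 47, 80, 77, 57, 60, 44, 5, 24, 33, 48, 21]
  47 vs larger child 60 at index 6, swap → [93, 87, 60, 80, 77, 57, 47, 44, 5, 24, 33, 48, 21]
extract-max #2 returns 93:
  remove root 93; move last element 21 to root → [21, 87, 60, 80, 77, 57, 47, 44, 5, 24, 33, 48]
  21 vs larger child 87 at index 1, swap → [87, 21, 60, 80, 77, 57, 47, 44, 5, 24, 33, 48]
  21 vs larger child 80 at index 3, swap → [87, 80, 60, 21, 77, 57, 47, 44, 5, 24, 33, 48]
  21 vs larger child 44 at index 7, swap → [87, 80, 60, 44, 77, 57, 47, 21, 5, 24, 33, 48]
extract-max #3 returns 87:
  remove root 87; move last element 48 to root → [48, 80, 60, 44, 77, 57, 47, 21, 5, 24, 33]
  48 vs larger child 80 at index 1, swap → [80, 48, 60, 44, 77, 57, 47, 21, 5, 24, 33]
  48 vs larger child 77 at index 4, swap → [80, 77, 60, 44, 48, 57, 47, 21, 5, 24, 33]
extract-max #4 returns 80:
  remove root 80; move last element 33 to root → [33, 77, 60, 44, 48, 57, 47, 21, 5, 24]
  33 vs larger child 77 at index 1, swap → [77, 33, 60, 44, 48, 57, 47, 21, 5, 24]
  33 vs larger child 48 at index 4, swap → [77, 48, 60, 44, 33, 57, 47, 21, 5, 24]

[77, 48, 60, 44, 33, 57, 47, 21, 5, 24]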